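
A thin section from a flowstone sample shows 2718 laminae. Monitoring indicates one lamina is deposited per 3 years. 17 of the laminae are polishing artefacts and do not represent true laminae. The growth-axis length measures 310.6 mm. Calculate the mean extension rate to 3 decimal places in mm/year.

Adjusted count: 2718 − 17 = 2701 laminae.
Multiplying by 3 years per lamina: 2701 × 3 = 8103 years.
Extension rate ≈ 310.6 / 8103 = 0.038 mm/year.

0.038 mm/year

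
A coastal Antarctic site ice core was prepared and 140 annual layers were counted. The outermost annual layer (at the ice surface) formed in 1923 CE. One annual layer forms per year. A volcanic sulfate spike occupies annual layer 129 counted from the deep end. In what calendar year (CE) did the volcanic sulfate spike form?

Between annual layer 129 and the ice surface there are 140 − 129 = 11 annual layers.
1923 − 11 = 1912 CE.

1912 CE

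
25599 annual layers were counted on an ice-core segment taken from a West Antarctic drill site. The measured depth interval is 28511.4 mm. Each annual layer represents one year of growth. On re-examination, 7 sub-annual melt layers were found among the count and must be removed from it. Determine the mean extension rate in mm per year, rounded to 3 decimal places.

1.114 mm per year

Adjusted count: 25599 − 7 = 25592 annual layers.
Mean rate = 28511.4 mm / 25592 years ≈ 1.114 mm per year.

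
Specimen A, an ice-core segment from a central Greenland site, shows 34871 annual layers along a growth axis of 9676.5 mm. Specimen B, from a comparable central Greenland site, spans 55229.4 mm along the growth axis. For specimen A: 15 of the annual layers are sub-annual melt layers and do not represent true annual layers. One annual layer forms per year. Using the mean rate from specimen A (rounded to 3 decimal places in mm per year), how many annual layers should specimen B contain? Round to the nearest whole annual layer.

Specimen A: after corrections the count is 34871 − 15 = 34856 annual layers.
A: Mean rate = 9676.5 mm / 34856 years ≈ 0.278 mm per year.
Specimen B: 55229.4 mm / 0.278 mm per year = 198666.91 years ≈ 198667 annual layers.

198667 annual layers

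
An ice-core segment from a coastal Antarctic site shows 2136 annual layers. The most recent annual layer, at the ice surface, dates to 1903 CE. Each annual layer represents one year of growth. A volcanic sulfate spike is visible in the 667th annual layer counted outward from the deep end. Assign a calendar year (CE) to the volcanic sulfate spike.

The volcanic sulfate spike sits at annual layer 667 from the deep end, so 2136 − 667 = 1469 annual layers formed after it.
The annual layer at the ice surface is 1903 CE, so the volcanic sulfate spike dates to 1903 − 1469 = 434 CE.

434 CE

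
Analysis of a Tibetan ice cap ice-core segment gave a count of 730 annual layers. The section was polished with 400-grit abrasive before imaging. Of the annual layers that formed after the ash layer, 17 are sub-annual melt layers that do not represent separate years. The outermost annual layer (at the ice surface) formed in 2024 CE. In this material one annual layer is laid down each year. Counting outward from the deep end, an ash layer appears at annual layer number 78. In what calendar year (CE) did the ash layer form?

1389 CE

730 − 78 = 652 annual layers lie beyond the ash layer toward the ice surface.
652 − 17 false = 635 true annual layers after the ash layer.
2024 − 635 = 1389 CE.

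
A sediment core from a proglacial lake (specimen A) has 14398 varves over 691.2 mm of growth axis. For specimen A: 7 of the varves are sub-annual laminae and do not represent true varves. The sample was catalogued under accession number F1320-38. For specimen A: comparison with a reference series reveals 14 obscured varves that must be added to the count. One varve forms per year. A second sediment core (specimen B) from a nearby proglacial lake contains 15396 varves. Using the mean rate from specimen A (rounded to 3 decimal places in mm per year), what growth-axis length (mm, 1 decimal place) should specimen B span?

739.0 mm

Specimen A: correcting the raw count gives 14398 − 7 + 14 = 14405 true varves.
A: Extension rate ≈ 691.2 / 14405 = 0.048 mm/yr.
For B, 0.048 mm/year × 15396 years = 739.0 mm.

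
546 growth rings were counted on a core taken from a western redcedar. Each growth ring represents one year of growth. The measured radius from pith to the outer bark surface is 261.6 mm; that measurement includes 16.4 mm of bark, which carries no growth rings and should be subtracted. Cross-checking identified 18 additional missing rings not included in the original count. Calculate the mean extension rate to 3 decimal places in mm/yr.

0.435 mm/yr

Adjusted count: 546 + 18 = 564 growth rings.
The growth record spans 261.6 − 16.4 = 245.2 mm.
Mean rate = 245.2 mm / 564 years ≈ 0.435 mm/yr.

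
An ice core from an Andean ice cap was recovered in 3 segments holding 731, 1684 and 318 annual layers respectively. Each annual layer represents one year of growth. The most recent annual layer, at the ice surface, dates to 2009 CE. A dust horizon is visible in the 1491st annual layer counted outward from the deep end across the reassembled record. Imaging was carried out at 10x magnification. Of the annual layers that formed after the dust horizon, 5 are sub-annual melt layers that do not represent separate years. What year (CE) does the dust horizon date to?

Total annual layers = 731 + 1684 + 318 = 2733.
The dust horizon sits at annual layer 1491 from the deep end, so 2733 − 1491 = 1242 annual layers formed after it.
Excluding 5 false annual layers: 1242 − 5 = 1237.
The annual layer at the ice surface is 2009 CE, so the dust horizon dates to 2009 − 1237 = 772 CE.

772 CE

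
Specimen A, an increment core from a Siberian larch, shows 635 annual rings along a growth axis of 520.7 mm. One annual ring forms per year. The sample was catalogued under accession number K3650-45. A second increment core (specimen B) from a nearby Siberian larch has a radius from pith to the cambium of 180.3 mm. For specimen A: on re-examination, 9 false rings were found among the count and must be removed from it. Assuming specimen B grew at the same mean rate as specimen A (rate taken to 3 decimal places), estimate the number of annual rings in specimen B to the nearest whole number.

217 annual rings

Specimen A: correcting the raw count gives 635 − 9 = 626 true annual rings.
A: 520.7 mm over 626 years gives 520.7 / 626 ≈ 0.832 mm/yr.
Specimen B: 180.3 mm / 0.832 mm per year = 216.71 years ≈ 217 annual rings.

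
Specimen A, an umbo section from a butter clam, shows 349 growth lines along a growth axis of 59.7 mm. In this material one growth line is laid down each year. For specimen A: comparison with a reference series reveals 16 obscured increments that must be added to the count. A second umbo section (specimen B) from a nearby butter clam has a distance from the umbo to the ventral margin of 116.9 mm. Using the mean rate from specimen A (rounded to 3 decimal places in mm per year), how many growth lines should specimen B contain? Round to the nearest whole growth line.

Specimen A: correcting the raw count gives 349 + 16 = 365 true growth lines.
A: 59.7 mm over 365 years gives 59.7 / 365 ≈ 0.164 mm/year.
Specimen B: 116.9 mm / 0.164 mm per year = 712.80 years ≈ 713 growth lines.

713 growth lines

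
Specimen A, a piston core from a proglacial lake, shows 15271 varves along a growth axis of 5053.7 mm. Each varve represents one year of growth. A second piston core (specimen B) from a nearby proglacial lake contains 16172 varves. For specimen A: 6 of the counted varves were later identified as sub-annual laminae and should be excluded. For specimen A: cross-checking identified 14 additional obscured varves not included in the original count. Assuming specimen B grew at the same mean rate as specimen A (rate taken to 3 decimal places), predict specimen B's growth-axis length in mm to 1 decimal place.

5352.9 mm

Specimen A: correcting the raw count gives 15271 − 6 + 14 = 15279 true varves.
A: 5053.7 mm over 15279 years gives 5053.7 / 15279 ≈ 0.331 mm/yr.
Length of B = 0.331 × 16172 = 5352.9 mm.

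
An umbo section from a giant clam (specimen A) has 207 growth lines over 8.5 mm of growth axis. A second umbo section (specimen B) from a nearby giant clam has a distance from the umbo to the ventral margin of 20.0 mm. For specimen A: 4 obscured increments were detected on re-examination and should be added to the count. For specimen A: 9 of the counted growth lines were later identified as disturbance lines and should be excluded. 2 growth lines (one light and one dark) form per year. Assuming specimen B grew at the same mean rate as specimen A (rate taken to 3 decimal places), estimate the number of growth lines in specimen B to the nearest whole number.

476 growth lines

Specimen A: correcting the raw count gives 207 − 9 + 4 = 202 true growth lines.
Specimen A: with 2 growth lines per year, 202 / 2 = 101 years.
A: Mean rate = 8.5 mm / 101 years ≈ 0.084 mm/year.
Specimen B: 20.0 mm / 0.084 mm per year = 238.10 years; at 2 growth lines per year that is 238.10 × 2 ≈ 476 growth lines.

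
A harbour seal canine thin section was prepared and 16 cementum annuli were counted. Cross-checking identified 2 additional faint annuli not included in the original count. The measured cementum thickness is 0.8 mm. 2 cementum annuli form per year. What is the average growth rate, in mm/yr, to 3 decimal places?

Correcting the raw count gives 16 + 2 = 18 true cementum annuli.
Dividing by 2 cementum annuli per year: 18 / 2 = 9 years.
Mean rate = 0.8 mm / 9 years ≈ 0.089 mm/yr.

0.089 mm/yr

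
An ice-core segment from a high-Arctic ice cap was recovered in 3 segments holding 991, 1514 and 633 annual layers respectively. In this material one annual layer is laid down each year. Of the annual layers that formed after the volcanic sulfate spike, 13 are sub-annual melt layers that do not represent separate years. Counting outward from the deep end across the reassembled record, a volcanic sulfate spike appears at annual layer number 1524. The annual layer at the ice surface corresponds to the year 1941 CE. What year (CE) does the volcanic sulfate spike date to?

Total annual layers = 991 + 1514 + 633 = 3138.
Between annual layer 1524 and the ice surface there are 3138 − 1524 = 1614 annual layers.
1614 − 13 false = 1601 true annual layers after the volcanic sulfate spike.
The annual layer at the ice surface is 1941 CE, so the volcanic sulfate spike dates to 1941 − 1601 = 340 CE.

340 CE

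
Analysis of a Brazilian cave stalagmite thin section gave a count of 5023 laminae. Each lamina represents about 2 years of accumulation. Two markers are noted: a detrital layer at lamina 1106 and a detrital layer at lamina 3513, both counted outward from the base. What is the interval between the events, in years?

4814 years

The two markers are separated by 3513 − 1106 = 2407 laminae.
Multiplying by 2 years per lamina: 2407 × 2 = 4814 years.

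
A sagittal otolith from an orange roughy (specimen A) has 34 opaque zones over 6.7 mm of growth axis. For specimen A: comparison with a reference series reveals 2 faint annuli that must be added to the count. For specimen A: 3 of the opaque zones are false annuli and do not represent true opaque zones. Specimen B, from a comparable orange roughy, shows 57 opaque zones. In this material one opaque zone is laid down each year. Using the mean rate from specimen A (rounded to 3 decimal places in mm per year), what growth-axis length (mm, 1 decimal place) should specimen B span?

Specimen A: after corrections the count is 34 − 3 + 2 = 33 opaque zones.
A: Mean rate = 6.7 mm / 33 years ≈ 0.203 mm/year.
Length of B = 0.203 × 57 = 11.6 mm.

11.6 mm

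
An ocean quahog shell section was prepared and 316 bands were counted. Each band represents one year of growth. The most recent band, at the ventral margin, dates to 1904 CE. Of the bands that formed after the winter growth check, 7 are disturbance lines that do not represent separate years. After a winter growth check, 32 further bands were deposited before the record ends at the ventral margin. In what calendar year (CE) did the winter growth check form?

1879 CE

32 bands post-date the winter growth check.
Removing the 7 false bands leaves 32 − 7 = 25 true bands beyond the winter growth check.
1904 − 25 = 1879 CE.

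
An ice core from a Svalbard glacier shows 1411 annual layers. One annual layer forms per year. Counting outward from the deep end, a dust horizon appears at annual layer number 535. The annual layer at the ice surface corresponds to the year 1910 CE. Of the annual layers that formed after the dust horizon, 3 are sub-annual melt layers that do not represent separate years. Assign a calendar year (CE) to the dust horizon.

Between annual layer 535 and the ice surface there are 1411 − 535 = 876 annual layers.
Removing the 3 false annual layers leaves 876 − 3 = 873 true annual layers beyond the dust horizon.
The annual layer at the ice surface is 1910 CE, so the dust horizon dates to 1910 − 873 = 1037 CE.

1037 CE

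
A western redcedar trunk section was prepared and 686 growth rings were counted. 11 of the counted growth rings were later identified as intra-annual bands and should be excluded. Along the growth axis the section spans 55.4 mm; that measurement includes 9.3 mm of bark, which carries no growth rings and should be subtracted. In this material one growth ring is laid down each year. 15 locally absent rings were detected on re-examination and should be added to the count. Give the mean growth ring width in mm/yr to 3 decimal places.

After corrections the count is 686 − 11 + 15 = 690 growth rings.
Removing the 9.3 mm offcut leaves 55.4 − 9.3 = 46.1 mm.
Extension rate ≈ 46.1 / 690 = 0.067 mm/yr.

0.067 mm/yr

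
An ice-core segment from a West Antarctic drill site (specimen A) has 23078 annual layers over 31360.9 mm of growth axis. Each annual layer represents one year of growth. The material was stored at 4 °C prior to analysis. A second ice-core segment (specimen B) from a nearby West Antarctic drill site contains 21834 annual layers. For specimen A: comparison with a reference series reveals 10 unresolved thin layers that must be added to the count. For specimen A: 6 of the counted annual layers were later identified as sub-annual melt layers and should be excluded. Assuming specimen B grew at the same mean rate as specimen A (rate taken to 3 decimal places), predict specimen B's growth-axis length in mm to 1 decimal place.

Specimen A: after corrections the count is 23078 − 6 + 10 = 23082 annual layers.
A: Extension rate ≈ 31360.9 / 23082 = 1.359 mm per year.
For B, 1.359 mm/year × 21834 years = 29672.4 mm.

29672.4 mm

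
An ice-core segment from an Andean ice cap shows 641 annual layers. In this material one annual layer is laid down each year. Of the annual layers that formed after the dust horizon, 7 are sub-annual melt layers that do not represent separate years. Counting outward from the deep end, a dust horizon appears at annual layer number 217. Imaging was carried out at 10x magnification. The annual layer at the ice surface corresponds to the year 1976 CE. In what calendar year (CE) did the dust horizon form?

641 − 217 = 424 annual layers lie beyond the dust horizon toward the ice surface.
Removing the 7 false annual layers leaves 424 − 7 = 417 true annual layers beyond the dust horizon.
The annual layer at the ice surface is 1976 CE, so the dust horizon dates to 1976 − 417 = 1559 CE.

1559 CE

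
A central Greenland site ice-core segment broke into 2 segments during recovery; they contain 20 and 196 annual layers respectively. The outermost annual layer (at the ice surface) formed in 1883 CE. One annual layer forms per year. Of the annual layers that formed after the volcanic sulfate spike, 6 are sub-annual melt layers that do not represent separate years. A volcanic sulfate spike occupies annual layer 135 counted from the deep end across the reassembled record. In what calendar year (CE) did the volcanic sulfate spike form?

Total annual layers = 20 + 196 = 216.
216 − 135 = 81 annual layers lie beyond the volcanic sulfate spike toward the ice surface.
Excluding 6 false annual layers: 81 − 6 = 75.
Counting back 75 years from 1883 CE places the volcanic sulfate spike in 1883 − 75 = 1808 CE.

1808 CE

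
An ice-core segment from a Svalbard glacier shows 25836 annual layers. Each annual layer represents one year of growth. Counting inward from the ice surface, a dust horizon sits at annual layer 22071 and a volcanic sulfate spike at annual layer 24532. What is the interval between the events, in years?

2461 years

24532 − 22071 = 2461 annual layers lie between the two events.
At one annual layer per year, 2461 years elapsed between them.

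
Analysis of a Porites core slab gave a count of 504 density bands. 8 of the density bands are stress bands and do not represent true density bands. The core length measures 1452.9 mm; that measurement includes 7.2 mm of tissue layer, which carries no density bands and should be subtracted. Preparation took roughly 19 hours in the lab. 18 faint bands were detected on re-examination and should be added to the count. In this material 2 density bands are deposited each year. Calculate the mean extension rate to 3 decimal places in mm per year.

True density band count = 504 − 8 + 18 = 514.
514 density bands at 2 per year is 514 / 2 = 257 years.
Net length = 1452.9 − 7.2 = 1445.7 mm.
Extension rate ≈ 1445.7 / 257 = 5.625 mm per year.

5.625 mm per year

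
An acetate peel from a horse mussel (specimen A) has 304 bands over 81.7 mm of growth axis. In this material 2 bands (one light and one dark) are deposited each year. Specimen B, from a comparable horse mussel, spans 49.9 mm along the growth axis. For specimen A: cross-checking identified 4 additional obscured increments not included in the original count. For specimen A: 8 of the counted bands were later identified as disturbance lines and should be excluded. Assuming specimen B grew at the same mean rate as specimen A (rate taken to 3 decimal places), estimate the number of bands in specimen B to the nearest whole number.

Specimen A: true band count = 304 − 8 + 4 = 300.
Specimen A: 300 bands at 2 per year is 300 / 2 = 150 years.
A: Mean rate = 81.7 mm / 150 years ≈ 0.545 mm per year.
Specimen B: 49.9 mm / 0.545 mm per year = 91.56 years; at 2 bands per year that is 91.56 × 2 ≈ 183 bands.

183 bands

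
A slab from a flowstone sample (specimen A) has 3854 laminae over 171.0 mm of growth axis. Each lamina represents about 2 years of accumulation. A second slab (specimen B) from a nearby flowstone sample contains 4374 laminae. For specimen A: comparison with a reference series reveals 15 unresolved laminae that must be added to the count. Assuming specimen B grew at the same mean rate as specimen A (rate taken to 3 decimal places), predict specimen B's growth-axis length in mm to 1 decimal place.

192.5 mm

Specimen A: adjusted count: 3854 + 15 = 3869 laminae.
Specimen A: 3869 laminae at 2 years each span 3869 × 2 = 7738 years.
A: Mean rate = 171.0 mm / 7738 years ≈ 0.022 mm/yr.
Specimen B: at 2 years per lamina, 4374 × 2 = 8748 years. B's length ≈ 0.022 × 8748 = 192.5 mm.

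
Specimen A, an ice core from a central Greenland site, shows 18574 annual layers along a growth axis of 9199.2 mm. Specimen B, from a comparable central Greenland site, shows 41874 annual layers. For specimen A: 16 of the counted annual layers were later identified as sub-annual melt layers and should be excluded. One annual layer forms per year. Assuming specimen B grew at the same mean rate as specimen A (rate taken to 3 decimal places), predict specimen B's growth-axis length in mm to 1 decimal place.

Specimen A: after corrections the count is 18574 − 16 = 18558 annual layers.
A: 9199.2 mm over 18558 years gives 9199.2 / 18558 ≈ 0.496 mm/yr.
Length of B = 0.496 × 41874 = 20769.5 mm.

20769.5 mm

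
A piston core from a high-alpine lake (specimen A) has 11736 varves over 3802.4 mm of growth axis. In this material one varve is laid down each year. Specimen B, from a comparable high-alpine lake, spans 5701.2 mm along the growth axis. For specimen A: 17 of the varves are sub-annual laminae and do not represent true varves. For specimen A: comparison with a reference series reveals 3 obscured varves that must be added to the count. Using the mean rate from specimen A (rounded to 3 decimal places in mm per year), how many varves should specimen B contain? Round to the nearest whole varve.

17596 varves

Specimen A: adjusted count: 11736 − 17 + 3 = 11722 varves.
A: Extension rate ≈ 3802.4 / 11722 = 0.324 mm per year.
Specimen B: 5701.2 mm / 0.324 mm per year = 17596.30 years ≈ 17596 varves.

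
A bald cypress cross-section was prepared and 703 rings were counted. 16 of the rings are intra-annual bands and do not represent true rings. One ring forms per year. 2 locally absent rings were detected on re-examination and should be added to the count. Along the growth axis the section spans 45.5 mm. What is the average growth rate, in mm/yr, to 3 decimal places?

0.066 mm/yr

True ring count = 703 − 16 + 2 = 689.
Mean rate = 45.5 mm / 689 years ≈ 0.066 mm/yr.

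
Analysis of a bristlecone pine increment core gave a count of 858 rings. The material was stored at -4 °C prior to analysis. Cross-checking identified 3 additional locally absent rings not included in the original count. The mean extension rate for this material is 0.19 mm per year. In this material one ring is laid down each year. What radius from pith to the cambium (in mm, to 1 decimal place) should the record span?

163.6 mm

Adjusted count: 858 + 3 = 861 rings.
Length ≈ 0.19 × 861 = 163.6 mm.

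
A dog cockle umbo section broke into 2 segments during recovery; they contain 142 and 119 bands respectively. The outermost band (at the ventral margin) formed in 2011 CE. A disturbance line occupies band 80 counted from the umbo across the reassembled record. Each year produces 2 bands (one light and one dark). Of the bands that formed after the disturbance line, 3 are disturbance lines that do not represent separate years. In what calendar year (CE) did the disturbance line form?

1922 CE

Total bands = 142 + 119 = 261.
261 − 80 = 181 bands lie beyond the disturbance line toward the ventral margin.
Excluding 3 false bands: 181 − 3 = 178.
With 2 bands per year, 178 / 2 = 89 years.
Counting back 89 years from 2011 CE places the disturbance line in 2011 − 89 = 1922 CE.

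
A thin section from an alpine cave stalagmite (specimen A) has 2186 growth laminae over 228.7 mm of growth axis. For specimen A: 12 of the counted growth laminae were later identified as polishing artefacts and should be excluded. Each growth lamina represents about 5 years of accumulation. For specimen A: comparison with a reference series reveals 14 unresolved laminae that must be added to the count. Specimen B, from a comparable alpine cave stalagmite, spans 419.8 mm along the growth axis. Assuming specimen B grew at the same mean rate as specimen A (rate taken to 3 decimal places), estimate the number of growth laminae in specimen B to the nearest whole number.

Specimen A: correcting the raw count gives 2186 − 12 + 14 = 2188 true growth laminae.
Specimen A: 2188 growth laminae at 5 years each span 2188 × 5 = 10940 years.
A: Extension rate ≈ 228.7 / 10940 = 0.021 mm/yr.
B spans 419.8 / 0.021 = 19990.48 years; at 5 years per growth lamina that is 19990.48 / 5 ≈ 3998 growth laminae.

3998 growth laminae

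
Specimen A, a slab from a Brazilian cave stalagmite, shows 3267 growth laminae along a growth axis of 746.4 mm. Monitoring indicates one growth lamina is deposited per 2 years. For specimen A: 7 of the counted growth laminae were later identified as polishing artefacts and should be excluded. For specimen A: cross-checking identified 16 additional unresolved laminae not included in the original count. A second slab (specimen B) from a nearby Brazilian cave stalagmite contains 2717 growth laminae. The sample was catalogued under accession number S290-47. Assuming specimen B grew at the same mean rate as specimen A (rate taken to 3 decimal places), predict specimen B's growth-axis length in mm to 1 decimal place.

Specimen A: true growth lamina count = 3267 − 7 + 16 = 3276.
Specimen A: 3276 growth laminae at 2 years each span 3276 × 2 = 6552 years.
A: Mean rate = 746.4 mm / 6552 years ≈ 0.114 mm/yr.
Specimen B: 2717 growth laminae at 2 years each span 2717 × 2 = 5434 years. Length of B = 0.114 × 5434 = 619.5 mm.

619.5 mm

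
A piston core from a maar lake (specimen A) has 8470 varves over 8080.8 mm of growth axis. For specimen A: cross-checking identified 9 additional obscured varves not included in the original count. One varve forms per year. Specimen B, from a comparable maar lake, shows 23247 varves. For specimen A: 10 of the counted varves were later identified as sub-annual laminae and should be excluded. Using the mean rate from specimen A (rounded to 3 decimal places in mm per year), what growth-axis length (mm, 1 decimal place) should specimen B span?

Specimen A: true varve count = 8470 − 10 + 9 = 8469.
A: 8080.8 mm over 8469 years gives 8080.8 / 8469 ≈ 0.954 mm/year.
Length of B = 0.954 × 23247 = 22177.6 mm.

22177.6 mm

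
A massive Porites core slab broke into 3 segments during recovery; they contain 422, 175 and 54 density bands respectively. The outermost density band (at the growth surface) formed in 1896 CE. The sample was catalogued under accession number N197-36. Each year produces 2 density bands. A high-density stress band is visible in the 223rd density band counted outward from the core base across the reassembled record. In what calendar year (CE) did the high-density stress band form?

1682 CE

Total density bands = 422 + 175 + 54 = 651.
Between density band 223 and the growth surface there are 651 − 223 = 428 density bands.
With 2 density bands per year, 428 / 2 = 214 years.
1896 − 214 = 1682 CE.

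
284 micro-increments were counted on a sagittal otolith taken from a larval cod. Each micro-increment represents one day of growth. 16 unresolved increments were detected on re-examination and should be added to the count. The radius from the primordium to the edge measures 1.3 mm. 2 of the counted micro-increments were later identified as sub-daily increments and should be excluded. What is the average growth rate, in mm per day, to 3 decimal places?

Correcting the raw count gives 284 − 2 + 16 = 298 true micro-increments.
1.3 mm over 298 days gives 1.3 / 298 ≈ 0.004 mm per day.

0.004 mm per day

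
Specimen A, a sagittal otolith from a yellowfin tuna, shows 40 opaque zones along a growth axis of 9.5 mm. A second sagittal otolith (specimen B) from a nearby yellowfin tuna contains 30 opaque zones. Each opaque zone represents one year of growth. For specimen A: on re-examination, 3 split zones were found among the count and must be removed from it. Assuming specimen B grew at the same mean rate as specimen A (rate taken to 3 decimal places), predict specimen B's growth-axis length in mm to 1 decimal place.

Specimen A: correcting the raw count gives 40 − 3 = 37 true opaque zones.
A: Extension rate ≈ 9.5 / 37 = 0.257 mm/yr.
For B, 0.257 mm/year × 30 years = 7.7 mm.

7.7 mm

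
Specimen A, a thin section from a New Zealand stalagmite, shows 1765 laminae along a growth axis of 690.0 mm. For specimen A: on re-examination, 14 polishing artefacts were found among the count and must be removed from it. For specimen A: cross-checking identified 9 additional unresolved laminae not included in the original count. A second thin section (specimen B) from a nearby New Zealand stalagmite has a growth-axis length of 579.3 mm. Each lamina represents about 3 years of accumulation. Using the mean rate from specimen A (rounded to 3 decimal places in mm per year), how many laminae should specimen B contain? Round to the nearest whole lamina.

Specimen A: correcting the raw count gives 1765 − 14 + 9 = 1760 true laminae.
Specimen A: at 3 years per lamina, 1760 × 3 = 5280 years.
A: Mean rate = 690.0 mm / 5280 years ≈ 0.131 mm/year.
B spans 579.3 / 0.131 = 4422.14 years; at 3 years per lamina that is 4422.14 / 3 ≈ 1474 laminae.

1474 laminae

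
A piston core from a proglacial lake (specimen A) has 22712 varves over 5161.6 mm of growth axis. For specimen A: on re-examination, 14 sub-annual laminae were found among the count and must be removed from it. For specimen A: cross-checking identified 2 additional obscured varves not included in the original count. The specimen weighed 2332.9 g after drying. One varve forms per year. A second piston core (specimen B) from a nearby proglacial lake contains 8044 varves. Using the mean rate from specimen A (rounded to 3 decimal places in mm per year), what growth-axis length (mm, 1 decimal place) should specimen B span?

1826.0 mm

Specimen A: true varve count = 22712 − 14 + 2 = 22700.
A: 5161.6 mm over 22700 years gives 5161.6 / 22700 ≈ 0.227 mm per year.
For B, 0.227 mm/year × 8044 years = 1826.0 mm.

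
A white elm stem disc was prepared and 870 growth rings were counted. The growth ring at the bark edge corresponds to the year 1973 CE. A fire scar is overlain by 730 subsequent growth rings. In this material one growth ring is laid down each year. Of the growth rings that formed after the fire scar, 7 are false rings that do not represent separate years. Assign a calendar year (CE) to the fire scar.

730 growth rings formed after the fire scar.
730 − 7 false = 723 true growth rings after the fire scar.
Counting back 723 years from 1973 CE places the fire scar in 1973 − 723 = 1250 CE.

1250 CE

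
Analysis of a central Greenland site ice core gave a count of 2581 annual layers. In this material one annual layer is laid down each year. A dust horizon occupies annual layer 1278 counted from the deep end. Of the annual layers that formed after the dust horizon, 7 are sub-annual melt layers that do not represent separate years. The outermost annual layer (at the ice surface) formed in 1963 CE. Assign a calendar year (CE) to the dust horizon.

Between annual layer 1278 and the ice surface there are 2581 − 1278 = 1303 annual layers.
1303 − 7 false = 1296 true annual layers after the dust horizon.
The annual layer at the ice surface is 1963 CE, so the dust horizon dates to 1963 − 1296 = 667 CE.

667 CE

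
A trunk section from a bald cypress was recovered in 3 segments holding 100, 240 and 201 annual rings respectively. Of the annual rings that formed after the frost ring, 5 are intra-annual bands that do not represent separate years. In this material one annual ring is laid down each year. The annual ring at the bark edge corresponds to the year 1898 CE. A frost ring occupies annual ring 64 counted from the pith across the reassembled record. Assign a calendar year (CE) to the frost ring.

1426 CE

Total annual rings = 100 + 240 + 201 = 541.
541 − 64 = 477 annual rings lie beyond the frost ring toward the bark edge.
Excluding 5 false annual rings: 477 − 5 = 472.
Counting back 472 years from 1898 CE places the frost ring in 1898 − 472 = 1426 CE.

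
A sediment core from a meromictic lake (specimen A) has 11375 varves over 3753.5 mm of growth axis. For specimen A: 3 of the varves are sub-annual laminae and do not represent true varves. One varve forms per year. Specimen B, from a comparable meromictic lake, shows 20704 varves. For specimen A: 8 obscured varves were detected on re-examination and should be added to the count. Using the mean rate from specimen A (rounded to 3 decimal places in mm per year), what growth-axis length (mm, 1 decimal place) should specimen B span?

6832.3 mm

Specimen A: correcting the raw count gives 11375 − 3 + 8 = 11380 true varves.
A: Extension rate ≈ 3753.5 / 11380 = 0.330 mm/year.
For B, 0.330 mm/year × 20704 years = 6832.3 mm.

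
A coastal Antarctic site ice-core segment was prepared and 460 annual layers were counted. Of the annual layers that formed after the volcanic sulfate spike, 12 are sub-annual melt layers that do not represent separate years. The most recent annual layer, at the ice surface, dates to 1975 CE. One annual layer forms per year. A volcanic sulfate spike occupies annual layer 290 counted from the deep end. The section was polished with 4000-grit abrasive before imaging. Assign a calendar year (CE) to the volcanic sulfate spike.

The volcanic sulfate spike sits at annual layer 290 from the deep end, so 460 − 290 = 170 annual layers formed after it.
Excluding 12 false annual layers: 170 − 12 = 158.
1975 − 158 = 1817 CE.

1817 CE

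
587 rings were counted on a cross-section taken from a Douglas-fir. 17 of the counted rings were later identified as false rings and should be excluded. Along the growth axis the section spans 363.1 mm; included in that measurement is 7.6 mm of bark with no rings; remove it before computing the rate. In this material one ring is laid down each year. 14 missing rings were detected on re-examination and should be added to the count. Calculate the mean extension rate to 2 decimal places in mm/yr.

Adjusted count: 587 − 17 + 14 = 584 rings.
Net length = 363.1 − 7.6 = 355.5 mm.
Extension rate ≈ 355.5 / 584 = 0.61 mm/yr.

0.61 mm/yr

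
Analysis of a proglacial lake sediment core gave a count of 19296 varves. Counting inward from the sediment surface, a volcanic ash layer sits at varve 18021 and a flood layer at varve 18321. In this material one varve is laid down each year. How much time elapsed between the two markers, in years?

300 years

The two markers are separated by 18321 − 18021 = 300 varves.
At one varve per year, 300 years elapsed between them.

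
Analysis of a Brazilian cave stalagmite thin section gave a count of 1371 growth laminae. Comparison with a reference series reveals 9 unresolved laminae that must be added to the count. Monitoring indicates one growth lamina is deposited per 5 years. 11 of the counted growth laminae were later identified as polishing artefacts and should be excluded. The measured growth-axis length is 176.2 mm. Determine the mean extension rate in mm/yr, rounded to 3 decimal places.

0.026 mm/yr

Correcting the raw count gives 1371 − 11 + 9 = 1369 true growth laminae.
1369 growth laminae at 5 years each span 1369 × 5 = 6845 years.
Extension rate ≈ 176.2 / 6845 = 0.026 mm/yr.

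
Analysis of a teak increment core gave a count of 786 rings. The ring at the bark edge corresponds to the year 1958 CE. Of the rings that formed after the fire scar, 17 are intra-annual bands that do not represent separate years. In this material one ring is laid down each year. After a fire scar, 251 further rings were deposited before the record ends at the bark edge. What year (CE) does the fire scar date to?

251 rings formed after the fire scar.
Excluding 17 false rings: 251 − 17 = 234.
Counting back 234 years from 1958 CE places the fire scar in 1958 − 234 = 1724 CE.

1724 CE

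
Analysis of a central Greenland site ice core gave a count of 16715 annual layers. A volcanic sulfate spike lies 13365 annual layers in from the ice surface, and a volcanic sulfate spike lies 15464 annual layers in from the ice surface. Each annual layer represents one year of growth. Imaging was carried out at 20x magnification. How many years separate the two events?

15464 − 13365 = 2099 annual layers lie between the two events.
That is 2099 years at one annual layer per year.

2099 years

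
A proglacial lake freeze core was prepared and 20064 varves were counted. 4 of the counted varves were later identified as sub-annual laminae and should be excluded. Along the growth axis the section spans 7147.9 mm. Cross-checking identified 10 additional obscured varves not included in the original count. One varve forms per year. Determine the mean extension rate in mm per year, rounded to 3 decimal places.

True varve count = 20064 − 4 + 10 = 20070.
Mean rate = 7147.9 mm / 20070 years ≈ 0.356 mm per year.

0.356 mm per year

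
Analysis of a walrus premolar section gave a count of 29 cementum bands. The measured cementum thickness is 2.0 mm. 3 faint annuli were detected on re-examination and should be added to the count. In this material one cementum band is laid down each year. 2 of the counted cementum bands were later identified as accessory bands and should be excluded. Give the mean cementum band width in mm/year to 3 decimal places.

0.067 mm/year

Correcting the raw count gives 29 − 2 + 3 = 30 true cementum bands.
Mean rate = 2.0 mm / 30 years ≈ 0.067 mm/year.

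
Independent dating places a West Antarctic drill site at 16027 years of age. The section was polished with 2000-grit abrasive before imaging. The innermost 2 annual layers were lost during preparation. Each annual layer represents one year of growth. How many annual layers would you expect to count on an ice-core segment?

At one annual layer per year, 16027 years correspond to 16027 annual layers.
16027 − 2 missed = 16025 annual layers expected in the prepared section.

16025 annual layers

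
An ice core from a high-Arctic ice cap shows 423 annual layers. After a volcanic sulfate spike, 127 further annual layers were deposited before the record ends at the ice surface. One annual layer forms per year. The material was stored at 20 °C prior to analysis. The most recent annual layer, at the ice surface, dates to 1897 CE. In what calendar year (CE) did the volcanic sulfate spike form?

1770 CE

There are 127 annual layers younger than the volcanic sulfate spike.
The annual layer at the ice surface is 1897 CE, so the volcanic sulfate spike dates to 1897 − 127 = 1770 CE.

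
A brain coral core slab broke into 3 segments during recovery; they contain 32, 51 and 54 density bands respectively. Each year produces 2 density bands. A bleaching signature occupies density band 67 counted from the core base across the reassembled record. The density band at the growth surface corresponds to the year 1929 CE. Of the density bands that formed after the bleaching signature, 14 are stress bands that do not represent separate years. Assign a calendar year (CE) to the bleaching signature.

Total density bands = 32 + 51 + 54 = 137.
137 − 67 = 70 density bands lie beyond the bleaching signature toward the growth surface.
70 − 14 false = 56 true density bands after the bleaching signature.
With 2 density bands per year, 56 / 2 = 28 years.
Counting back 28 years from 1929 CE places the bleaching signature in 1929 − 28 = 1901 CE.

1901 CE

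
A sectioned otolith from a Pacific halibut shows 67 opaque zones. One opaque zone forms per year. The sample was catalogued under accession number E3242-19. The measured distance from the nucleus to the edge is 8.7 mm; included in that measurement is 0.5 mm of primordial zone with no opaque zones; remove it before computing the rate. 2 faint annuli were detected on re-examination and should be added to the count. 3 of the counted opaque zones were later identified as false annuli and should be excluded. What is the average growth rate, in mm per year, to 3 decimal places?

True opaque zone count = 67 − 3 + 2 = 66.
The growth record spans 8.7 − 0.5 = 8.2 mm.
8.2 mm over 66 years gives 8.2 / 66 ≈ 0.124 mm per year.

0.124 mm per year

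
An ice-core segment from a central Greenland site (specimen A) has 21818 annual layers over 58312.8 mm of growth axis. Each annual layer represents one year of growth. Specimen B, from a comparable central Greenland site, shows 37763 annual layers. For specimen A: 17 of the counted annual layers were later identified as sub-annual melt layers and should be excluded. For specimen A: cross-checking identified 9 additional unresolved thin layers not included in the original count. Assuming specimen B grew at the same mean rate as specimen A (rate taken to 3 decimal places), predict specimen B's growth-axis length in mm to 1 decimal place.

100978.3 mm

Specimen A: correcting the raw count gives 21818 − 17 + 9 = 21810 true annual layers.
A: Mean rate = 58312.8 mm / 21810 years ≈ 2.674 mm/yr.
B's length ≈ 2.674 × 37763 = 100978.3 mm.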